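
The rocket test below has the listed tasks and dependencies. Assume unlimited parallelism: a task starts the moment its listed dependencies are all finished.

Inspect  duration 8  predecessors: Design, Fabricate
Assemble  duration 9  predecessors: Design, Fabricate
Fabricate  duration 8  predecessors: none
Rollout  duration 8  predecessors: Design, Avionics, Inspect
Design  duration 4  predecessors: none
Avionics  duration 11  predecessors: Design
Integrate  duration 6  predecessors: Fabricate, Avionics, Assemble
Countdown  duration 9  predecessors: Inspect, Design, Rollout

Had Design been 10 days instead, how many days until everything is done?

Baseline: Fabricate→Inspect→Rollout→Countdown = 8+8+8+9 = 33 → 33 days.
Design is off the critical path — its longest chain is 32 days, giving 1 of slack.
Now Design→Avionics→Rollout→Countdown = 10+11+8+9 = 38 is longest, so the finish becomes 38 days.

38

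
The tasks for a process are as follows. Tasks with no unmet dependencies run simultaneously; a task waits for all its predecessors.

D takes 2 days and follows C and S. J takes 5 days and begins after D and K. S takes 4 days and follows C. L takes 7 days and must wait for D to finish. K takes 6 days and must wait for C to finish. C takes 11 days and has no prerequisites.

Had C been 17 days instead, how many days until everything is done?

Baseline: C→S→D→L = 11+4+2+7 = 24 → 24 days.
C is on the critical path; changing it to 17 makes that path 30 days.
That remains the longest chain; total 30 days.

30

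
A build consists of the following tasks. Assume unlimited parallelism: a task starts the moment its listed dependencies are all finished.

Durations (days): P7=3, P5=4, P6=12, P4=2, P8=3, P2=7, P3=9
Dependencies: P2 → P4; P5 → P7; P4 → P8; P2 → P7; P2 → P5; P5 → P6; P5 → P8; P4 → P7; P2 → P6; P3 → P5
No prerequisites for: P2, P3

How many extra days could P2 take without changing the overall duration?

2

P3→P5→P6 = 9+4+12 = 25 sets the makespan at 25 days.
P2 finishes as early as 7 and must finish by 9.
Slack of P2 = 2 − 0 = 2 days.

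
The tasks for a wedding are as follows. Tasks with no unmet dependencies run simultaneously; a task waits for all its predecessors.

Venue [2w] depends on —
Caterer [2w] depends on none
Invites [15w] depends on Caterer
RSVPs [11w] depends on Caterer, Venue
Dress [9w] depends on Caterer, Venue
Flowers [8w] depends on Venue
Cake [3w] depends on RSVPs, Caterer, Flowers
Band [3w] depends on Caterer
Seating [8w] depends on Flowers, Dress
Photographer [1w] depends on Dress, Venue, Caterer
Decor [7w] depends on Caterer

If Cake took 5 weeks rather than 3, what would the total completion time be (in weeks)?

19

Baseline: Venue→Dress→Seating = 2+9+8 = 19 → 19 weeks.
The longest path through Cake is only 16 weeks, so Cake has float 3.
The critical path is still Venue→Dress→Seating; finish is now 19 weeks.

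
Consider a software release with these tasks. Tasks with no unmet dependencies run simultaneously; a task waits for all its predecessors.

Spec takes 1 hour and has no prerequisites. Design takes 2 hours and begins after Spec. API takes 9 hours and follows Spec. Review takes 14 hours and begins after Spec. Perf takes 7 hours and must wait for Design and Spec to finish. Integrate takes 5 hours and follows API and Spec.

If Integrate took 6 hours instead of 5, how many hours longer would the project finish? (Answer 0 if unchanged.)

1

As given, the longest chain is Spec→API→Integrate = 1+9+5 = 15, so the finish is 15 hours.
Integrate is on the critical path; changing it to 6 makes that path 16 hours.
The critical path is still Spec→API→Integrate; finish is now 16 hours.
Change in finish: 16 − 15 = +1 hours.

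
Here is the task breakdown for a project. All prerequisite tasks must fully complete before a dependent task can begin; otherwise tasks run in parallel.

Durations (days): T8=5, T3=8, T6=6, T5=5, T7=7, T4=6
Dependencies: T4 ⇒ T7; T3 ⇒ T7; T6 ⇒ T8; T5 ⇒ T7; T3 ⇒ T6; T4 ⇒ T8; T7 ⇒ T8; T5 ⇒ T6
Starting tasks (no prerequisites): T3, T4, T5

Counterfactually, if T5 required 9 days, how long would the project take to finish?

21

Actual critical path: T3→T7→T8 = 8+7+5 = 20 ⇒ 20 days.
T5 is off the critical path — its longest chain is 17 days, giving 3 of slack.
Now T5→T7→T8 = 9+7+5 = 21 is longest, so the finish becomes 21 days.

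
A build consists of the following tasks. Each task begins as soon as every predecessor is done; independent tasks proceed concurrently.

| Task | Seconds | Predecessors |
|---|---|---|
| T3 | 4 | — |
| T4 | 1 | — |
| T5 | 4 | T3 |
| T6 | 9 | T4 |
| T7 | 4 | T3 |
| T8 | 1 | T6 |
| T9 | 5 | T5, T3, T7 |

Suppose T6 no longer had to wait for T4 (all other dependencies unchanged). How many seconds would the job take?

13

With the dependency in place, T3→T5→T9 = 4+4+5 = 13 sets the finish at 13 seconds.
Without T4→T6, T6's earliest start moves from 1 to 0.
The longest chain is now T3→T5→T9 = 4+4+5 = 13, so the job takes 13 seconds.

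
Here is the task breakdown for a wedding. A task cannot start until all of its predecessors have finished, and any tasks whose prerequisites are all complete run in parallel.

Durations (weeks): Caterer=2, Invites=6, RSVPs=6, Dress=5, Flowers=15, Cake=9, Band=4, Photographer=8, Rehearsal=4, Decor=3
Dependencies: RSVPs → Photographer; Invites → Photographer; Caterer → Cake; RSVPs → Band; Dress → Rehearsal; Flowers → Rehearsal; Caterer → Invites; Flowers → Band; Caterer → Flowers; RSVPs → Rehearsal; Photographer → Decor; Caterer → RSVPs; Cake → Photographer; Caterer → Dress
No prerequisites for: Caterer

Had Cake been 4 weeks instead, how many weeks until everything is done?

21

Baseline: Caterer→Cake→Photographer→Decor = 2+9+8+3 = 22 → 22 weeks.
Cake lies on that path, so at 4 weeks the path becomes 17 weeks.
Now Caterer→Flowers→Band = 2+15+4 = 21 is longest, so the finish becomes 21 weeks.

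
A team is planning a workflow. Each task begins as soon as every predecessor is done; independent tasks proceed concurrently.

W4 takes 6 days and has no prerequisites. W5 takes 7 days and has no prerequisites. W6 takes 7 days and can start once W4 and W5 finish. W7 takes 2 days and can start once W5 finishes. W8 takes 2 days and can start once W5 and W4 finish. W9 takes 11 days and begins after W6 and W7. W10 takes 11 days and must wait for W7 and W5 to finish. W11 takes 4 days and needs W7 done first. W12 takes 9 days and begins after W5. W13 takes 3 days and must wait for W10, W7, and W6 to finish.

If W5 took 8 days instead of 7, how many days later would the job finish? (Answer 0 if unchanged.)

1

Critical path before the change: W5→W6→W9 = 7+7+11 = 25 giving 25 days.
W5 is on the critical path; changing it to 8 makes that path 26 days.
That remains the longest chain; total 26 days.
Change in finish: 26 − 25 = +1 days.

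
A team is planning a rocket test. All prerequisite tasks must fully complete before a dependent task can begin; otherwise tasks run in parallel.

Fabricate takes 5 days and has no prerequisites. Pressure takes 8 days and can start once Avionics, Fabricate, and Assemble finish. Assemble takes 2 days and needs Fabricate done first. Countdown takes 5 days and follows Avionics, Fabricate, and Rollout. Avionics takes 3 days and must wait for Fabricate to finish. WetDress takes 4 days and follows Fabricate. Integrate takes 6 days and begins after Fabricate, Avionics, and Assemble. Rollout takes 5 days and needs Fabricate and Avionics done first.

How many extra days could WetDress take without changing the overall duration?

Critical path: Fabricate→Avionics→Rollout→Countdown = 5+3+5+5 = 18, so the finish is 18 days.
WetDress finishes as early as 9 and must finish by 18.
Slack of WetDress = 14 − 5 = 9 days.

9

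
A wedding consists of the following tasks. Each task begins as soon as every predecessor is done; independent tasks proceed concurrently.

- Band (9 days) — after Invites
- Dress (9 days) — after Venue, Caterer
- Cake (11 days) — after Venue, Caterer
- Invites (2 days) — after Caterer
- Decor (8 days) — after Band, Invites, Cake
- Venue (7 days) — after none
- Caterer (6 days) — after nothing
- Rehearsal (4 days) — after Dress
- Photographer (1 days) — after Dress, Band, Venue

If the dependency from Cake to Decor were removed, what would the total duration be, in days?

25

Before: longest chain Venue→Cake→Decor = 7+11+8 = 26, finish 26.
Without Cake→Decor, Decor's earliest start moves from 18 to 17.
After: Caterer→Invites→Band→Decor = 6+2+9+8 = 25 → 25 days.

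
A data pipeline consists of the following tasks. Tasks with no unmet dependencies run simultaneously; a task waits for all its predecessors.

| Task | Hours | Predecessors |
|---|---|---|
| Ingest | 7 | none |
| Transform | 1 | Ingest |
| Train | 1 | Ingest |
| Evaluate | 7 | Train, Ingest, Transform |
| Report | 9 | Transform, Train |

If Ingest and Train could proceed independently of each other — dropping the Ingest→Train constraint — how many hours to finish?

17

With the dependency in place, Ingest→Transform→Report = 7+1+9 = 17 sets the finish at 17 hours.
Without Ingest→Train, Train's earliest start moves from 7 to 0.
New critical path: Ingest→Transform→Report = 7+1+9 = 17 ⇒ 17 hours.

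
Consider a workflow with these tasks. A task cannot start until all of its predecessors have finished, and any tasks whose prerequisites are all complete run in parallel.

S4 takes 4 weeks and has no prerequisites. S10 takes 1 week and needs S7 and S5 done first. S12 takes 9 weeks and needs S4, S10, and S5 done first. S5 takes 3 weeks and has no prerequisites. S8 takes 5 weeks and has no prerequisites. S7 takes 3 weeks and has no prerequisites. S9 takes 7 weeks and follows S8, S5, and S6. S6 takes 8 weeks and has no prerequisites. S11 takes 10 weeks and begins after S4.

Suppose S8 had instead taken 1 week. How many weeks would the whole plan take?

As given, the longest chain is S6→S9 = 8+7 = 15, so the finish is 15 weeks.
The longest path through S8 is only 12 weeks, so S8 has float 3.
No other chain overtakes it, so the finish is 15 weeks.

15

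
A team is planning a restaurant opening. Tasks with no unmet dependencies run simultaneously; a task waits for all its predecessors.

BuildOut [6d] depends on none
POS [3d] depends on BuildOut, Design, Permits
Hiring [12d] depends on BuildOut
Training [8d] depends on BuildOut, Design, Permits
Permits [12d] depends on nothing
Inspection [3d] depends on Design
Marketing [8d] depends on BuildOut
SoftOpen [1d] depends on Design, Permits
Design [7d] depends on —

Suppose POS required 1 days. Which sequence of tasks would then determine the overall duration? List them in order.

Permits, Training

As given, the longest chain is Permits→Training = 12+8 = 20, so the finish is 20 days.
The longest path through POS is only 15 days, so POS has float 5.
No other chain overtakes it, so the finish is 20 days.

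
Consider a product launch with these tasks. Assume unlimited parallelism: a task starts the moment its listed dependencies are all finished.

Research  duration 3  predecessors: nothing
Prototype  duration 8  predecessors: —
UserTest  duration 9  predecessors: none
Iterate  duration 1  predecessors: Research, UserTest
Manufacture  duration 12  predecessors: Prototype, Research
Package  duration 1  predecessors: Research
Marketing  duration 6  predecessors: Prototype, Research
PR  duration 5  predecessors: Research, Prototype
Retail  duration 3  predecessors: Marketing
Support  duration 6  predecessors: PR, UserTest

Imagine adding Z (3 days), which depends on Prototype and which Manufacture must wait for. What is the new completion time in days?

23

Originally the project takes 20 days.
With Z inserted, Manufacture now waits for max(Prototype, Research, Z).
New critical path: Prototype→Z→Manufacture = 8+3+12 = 23 ⇒ 23 days.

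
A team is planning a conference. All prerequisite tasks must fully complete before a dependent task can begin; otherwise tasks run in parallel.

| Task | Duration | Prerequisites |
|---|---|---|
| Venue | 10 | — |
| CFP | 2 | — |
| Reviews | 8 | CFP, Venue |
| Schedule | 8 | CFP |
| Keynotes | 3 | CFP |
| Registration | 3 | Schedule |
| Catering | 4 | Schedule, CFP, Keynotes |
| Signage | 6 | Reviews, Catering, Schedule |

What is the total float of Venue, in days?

0

Venue→Reviews→Signage = 10+8+6 = 24 sets the makespan at 24 days.
Longest path through Venue: 24 days (earliest finish 10, latest finish 10).
Slack of Venue = 0 − 0 = 0 days.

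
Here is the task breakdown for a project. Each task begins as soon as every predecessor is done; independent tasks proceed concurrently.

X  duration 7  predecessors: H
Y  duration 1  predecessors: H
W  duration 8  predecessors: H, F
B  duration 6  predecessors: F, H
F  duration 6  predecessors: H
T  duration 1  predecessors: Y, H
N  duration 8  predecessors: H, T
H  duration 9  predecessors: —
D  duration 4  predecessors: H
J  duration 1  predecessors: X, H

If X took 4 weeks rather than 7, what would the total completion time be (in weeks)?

23

Baseline: H→F→W = 9+6+8 = 23 → 23 weeks.
The longest path through X is only 17 weeks, so X has float 6.
The critical path is still H→F→W; finish is now 23 weeks.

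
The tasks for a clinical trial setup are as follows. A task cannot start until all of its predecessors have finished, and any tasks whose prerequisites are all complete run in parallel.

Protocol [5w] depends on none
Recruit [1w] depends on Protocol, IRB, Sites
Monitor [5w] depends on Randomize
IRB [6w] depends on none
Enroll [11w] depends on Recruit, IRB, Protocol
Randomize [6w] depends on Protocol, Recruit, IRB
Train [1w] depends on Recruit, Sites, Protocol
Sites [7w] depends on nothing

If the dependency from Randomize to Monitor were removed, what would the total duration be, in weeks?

Before: longest chain Sites→Recruit→Randomize→Monitor = 7+1+6+5 = 19, finish 19.
Without Randomize→Monitor, Monitor's earliest start moves from 14 to 0.
After: Sites→Recruit→Enroll = 7+1+11 = 19 → 19 weeks.

19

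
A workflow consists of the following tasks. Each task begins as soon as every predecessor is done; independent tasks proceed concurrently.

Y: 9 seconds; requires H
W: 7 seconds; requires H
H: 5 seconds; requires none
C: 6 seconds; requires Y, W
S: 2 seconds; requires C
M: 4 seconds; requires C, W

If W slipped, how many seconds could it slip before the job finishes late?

2

Critical path: H→Y→C→M = 5+9+6+4 = 24, so the finish is 24 seconds.
The longest chain containing W totals 22 seconds.
Slack of W = 7 − 5 = 2 seconds.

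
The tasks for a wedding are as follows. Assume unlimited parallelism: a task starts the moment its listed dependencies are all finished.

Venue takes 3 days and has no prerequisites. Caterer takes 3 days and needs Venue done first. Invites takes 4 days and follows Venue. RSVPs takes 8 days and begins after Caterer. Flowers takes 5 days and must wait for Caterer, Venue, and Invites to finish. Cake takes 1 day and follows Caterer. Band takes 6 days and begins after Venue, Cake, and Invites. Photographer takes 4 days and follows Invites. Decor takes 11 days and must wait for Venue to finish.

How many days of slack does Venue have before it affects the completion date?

The longest chain is Venue→Caterer→RSVPs = 3+3+8 = 14; overall finish 14 days.
The longest chain containing Venue totals 14 days.
Float = 14 − 14 = 0.

0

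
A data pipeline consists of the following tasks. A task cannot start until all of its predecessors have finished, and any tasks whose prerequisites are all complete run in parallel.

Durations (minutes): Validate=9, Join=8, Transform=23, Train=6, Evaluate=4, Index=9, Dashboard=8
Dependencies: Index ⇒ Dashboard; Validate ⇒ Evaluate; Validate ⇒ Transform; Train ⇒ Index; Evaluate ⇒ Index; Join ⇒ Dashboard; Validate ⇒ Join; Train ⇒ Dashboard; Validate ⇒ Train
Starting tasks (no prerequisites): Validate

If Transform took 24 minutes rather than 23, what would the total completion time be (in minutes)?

33

The binding path is Validate→Transform = 9+23 = 32; finish at 32 minutes.
Transform is on the critical path; changing it to 24 makes that path 33 minutes.
The critical path is still Validate→Transform; finish is now 33 minutes.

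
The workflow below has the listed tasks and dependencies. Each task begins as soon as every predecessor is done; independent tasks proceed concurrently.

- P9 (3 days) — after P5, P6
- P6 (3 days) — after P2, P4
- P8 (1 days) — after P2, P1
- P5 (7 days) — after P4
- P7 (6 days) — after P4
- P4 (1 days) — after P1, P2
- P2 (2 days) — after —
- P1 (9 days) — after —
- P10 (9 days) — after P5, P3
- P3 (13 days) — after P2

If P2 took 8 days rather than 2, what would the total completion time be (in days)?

Critical path before the change: P1→P4→P5→P10 = 9+1+7+9 = 26 giving 26 days.
P2 has 2 days of float (longest path through it is 24).
Now P2→P3→P10 = 8+13+9 = 30 is longest, so the finish becomes 30 days.

30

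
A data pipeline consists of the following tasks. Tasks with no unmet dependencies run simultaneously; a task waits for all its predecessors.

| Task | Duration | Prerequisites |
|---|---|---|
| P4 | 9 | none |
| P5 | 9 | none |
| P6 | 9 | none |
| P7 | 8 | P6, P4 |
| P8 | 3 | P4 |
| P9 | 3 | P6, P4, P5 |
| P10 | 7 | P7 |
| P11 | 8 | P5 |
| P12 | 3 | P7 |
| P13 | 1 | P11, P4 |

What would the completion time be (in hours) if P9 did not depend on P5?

Before: longest chain P4→P7→P10 = 9+8+7 = 24, finish 24.
Dropping P5→P9 doesn't change P9's earliest start (9); another predecessor still binds.
The longest chain is now P4→P7→P10 = 9+8+7 = 24, so the data pipeline takes 24 hours.

24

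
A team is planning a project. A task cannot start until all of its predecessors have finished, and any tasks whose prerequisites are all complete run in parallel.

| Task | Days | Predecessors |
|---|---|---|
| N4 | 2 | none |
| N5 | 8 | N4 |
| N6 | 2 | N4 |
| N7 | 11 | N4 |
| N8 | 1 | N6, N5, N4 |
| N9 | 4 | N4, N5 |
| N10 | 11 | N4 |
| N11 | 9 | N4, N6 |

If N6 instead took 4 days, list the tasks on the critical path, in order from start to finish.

Actual critical path: N4→N5→N9 = 2+8+4 = 14 ⇒ 14 days.
N6 is off the critical path — its longest chain is 13 days, giving 1 of slack.
Now N4→N6→N11 = 2+4+9 = 15 is longest, so the finish becomes 15 days.

N4, N6, N11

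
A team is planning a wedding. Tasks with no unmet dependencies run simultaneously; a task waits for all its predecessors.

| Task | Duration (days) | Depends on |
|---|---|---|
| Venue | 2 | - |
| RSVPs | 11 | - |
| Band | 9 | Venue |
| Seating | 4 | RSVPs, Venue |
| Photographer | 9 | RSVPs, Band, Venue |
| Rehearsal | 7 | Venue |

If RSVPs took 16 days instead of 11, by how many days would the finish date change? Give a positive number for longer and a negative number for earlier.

5

The binding path is RSVPs→Photographer = 11+9 = 20; finish at 20 days.
RSVPs is on the critical path; changing it to 16 makes that path 25 days.
No other chain overtakes it, so the finish is 25 days.
Change in finish: 25 − 20 = +5 days.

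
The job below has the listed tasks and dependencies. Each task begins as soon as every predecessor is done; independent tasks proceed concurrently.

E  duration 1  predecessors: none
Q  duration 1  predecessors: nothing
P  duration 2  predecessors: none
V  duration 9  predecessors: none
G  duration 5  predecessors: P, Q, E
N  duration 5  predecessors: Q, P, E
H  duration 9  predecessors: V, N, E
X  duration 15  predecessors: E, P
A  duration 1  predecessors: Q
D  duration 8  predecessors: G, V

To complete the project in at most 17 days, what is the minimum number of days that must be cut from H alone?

Current finish: 18 days; target: 17.
H is on every critical path, so each day cut from H cuts the finish by one (this holds down to a finish of 17).
Need 18 − 17 = 1 day off H → H becomes 8 days, finish becomes 17.

1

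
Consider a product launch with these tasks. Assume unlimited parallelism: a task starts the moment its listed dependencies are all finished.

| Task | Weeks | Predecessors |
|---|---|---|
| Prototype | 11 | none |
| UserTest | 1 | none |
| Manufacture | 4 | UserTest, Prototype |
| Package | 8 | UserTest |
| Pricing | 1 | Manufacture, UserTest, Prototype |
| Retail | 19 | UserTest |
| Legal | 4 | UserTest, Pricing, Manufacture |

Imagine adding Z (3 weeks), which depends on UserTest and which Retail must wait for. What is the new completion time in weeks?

Originally the project takes 20 weeks.
With Z inserted, Retail now waits for max(UserTest, Z).
New critical path: UserTest→Z→Retail = 1+3+19 = 23 ⇒ 23 weeks.

23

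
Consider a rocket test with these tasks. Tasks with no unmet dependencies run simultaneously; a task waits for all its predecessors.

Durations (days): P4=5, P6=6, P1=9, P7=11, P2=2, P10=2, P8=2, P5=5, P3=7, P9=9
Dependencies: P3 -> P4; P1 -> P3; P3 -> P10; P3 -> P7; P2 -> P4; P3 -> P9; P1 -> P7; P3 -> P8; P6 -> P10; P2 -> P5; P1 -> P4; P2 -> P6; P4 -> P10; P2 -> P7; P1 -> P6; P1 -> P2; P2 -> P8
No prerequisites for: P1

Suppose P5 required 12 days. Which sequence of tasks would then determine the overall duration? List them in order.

Actual critical path: P1→P3→P7 = 9+7+11 = 27 ⇒ 27 days.
The longest path through P5 is only 16 days, so P5 has float 11.
No other chain overtakes it, so the finish is 27 days.

P1, P3, P7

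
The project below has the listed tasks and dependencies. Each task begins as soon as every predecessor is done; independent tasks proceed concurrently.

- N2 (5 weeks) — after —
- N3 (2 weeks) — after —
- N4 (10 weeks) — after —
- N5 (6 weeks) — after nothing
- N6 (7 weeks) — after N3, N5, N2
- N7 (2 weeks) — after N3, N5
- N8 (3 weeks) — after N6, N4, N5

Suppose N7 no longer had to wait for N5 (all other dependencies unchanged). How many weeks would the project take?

With the dependency in place, N5→N6→N8 = 6+7+3 = 16 sets the finish at 16 weeks.
Without N5→N7, N7's earliest start moves from 6 to 2.
The longest chain is now N5→N6→N8 = 6+7+3 = 16, so the project takes 16 weeks.

16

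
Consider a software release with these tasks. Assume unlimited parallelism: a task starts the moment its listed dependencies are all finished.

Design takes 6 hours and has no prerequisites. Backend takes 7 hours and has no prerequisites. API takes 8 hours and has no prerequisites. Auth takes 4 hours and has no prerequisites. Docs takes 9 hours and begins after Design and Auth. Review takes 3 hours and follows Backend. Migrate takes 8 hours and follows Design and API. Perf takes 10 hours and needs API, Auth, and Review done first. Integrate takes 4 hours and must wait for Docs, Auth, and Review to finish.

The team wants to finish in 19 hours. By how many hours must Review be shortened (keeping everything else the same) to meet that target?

1

Current finish: 20 hours; target: 19.
Review is on every critical path, so each hour cut from Review cuts the finish by one (this holds down to a finish of 19).
Need 20 − 19 = 1 hour off Review → Review becomes 2 hours, finish becomes 19.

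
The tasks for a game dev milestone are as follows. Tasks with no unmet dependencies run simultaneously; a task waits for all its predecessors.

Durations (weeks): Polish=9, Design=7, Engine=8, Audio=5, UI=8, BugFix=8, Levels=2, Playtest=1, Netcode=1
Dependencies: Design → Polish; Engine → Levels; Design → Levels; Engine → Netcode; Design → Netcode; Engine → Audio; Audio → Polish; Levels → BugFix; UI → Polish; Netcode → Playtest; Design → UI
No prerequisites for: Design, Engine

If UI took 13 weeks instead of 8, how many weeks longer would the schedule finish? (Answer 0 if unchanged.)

Critical path before the change: Design→UI→Polish = 7+8+9 = 24 giving 24 weeks.
UI lies on that path, so at 13 weeks the path becomes 29 weeks.
No other chain overtakes it, so the finish is 29 weeks.
Change in finish: 29 − 24 = +5 weeks.

5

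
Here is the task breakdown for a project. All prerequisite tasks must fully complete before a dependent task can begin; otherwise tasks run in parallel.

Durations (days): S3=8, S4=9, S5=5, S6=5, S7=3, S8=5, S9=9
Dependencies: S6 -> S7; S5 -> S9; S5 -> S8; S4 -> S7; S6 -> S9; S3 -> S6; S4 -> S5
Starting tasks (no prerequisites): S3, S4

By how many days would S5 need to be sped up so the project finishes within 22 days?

Current finish: 23 days; target: 22.
S5 is on every critical path, so each day cut from S5 cuts the finish by one (this holds down to a finish of 22).
Need 23 − 22 = 1 day off S5 → S5 becomes 4 days, finish becomes 22.

1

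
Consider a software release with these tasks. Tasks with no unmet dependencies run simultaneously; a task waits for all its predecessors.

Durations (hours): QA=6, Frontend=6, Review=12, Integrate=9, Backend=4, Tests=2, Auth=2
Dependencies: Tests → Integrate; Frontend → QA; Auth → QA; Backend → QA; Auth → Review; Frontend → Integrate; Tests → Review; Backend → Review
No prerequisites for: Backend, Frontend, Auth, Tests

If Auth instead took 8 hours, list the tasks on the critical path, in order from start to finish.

The binding path is Backend→Review = 4+12 = 16; finish at 16 hours.
Auth is off the critical path — its longest chain is 14 hours, giving 2 of slack.
The binding chain switches to Auth→Review = 8+12 = 20; finish 20 hours.

Auth, Review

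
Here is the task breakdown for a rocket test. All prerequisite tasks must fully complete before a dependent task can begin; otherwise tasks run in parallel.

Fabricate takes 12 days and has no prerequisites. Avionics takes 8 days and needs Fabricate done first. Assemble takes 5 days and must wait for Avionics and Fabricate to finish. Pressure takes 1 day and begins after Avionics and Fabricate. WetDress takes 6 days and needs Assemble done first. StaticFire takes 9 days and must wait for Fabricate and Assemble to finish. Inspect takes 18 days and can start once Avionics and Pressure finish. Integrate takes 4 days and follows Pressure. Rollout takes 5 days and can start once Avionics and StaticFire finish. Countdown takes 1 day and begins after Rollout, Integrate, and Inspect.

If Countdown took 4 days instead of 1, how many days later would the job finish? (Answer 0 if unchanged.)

3

As given, the longest chain is Fabricate→Avionics→Assemble→StaticFire→Rollout→Countdown = 12+8+5+9+5+1 = 40, so the finish is 40 days.
Since Countdown is critical, the +3 change carries straight to that chain (now 43 days).
The critical path is still Fabricate→Avionics→Assemble→StaticFire→Rollout→Countdown; finish is now 43 days.
Change in finish: 43 − 40 = +3 days.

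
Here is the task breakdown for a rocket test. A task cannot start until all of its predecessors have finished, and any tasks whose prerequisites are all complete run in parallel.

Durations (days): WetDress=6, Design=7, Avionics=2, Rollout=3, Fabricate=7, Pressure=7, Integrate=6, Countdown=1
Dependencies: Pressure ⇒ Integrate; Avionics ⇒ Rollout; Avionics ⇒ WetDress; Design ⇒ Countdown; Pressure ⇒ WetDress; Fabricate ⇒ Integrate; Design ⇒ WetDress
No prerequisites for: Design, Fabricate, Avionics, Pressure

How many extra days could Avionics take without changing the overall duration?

Critical path: Design→WetDress = 7+6 = 13, so the finish is 13 days.
Avionics finishes as early as 2 and must finish by 7.
Slack of Avionics = 5 − 0 = 5 days.

5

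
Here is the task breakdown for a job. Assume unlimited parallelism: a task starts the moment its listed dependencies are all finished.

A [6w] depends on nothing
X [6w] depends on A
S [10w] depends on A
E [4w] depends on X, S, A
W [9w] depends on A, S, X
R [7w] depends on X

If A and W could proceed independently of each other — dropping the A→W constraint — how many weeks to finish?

25

Original critical path: A→S→W = 6+10+9 = 25 ⇒ 25 weeks.
Dropping A→W doesn't change W's earliest start (16); another predecessor still binds.
After: A→S→W = 6+10+9 = 25 → 25 weeks.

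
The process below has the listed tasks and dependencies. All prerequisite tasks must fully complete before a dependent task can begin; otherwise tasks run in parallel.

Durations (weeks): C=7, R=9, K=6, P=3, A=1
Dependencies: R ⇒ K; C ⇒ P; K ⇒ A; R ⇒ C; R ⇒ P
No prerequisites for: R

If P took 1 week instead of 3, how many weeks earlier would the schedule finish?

2

The binding path is R→C→P = 9+7+3 = 19; finish at 19 weeks.
P lies on that path, so at 1 week the path becomes 17 weeks.
That remains the longest chain; total 17 weeks.
Change in finish: 17 − 19 = -2 weeks.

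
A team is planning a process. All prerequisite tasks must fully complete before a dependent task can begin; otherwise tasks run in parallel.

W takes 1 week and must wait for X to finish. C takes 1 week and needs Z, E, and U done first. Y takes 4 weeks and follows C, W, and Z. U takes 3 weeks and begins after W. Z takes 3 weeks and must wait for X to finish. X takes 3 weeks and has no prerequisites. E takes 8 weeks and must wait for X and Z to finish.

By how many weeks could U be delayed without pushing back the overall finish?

7

The longest chain is X→Z→E→C→Y = 3+3+8+1+4 = 19; overall finish 19 weeks.
Longest path through U: 12 weeks (earliest finish 7, latest finish 14).
So U can slip 14 − 7 = 7 weeks.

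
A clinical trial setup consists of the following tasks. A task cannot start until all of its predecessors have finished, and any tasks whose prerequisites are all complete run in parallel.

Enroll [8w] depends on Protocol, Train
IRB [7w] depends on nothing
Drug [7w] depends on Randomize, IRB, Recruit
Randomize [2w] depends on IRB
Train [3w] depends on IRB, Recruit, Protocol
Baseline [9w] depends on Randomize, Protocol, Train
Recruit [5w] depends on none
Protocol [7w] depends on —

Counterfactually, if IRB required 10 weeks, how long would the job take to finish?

22

Critical path before the change: IRB→Train→Baseline = 7+3+9 = 19 giving 19 weeks.
IRB is on the critical path; changing it to 10 makes that path 22 weeks.
That remains the longest chain; total 22 weeks.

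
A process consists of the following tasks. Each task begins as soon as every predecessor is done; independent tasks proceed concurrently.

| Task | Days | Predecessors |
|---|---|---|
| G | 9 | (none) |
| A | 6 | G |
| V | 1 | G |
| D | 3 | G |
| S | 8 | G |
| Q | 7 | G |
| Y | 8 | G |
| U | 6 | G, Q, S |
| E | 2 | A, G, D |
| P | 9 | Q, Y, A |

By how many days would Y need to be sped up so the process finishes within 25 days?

Current finish: 26 days; target: 25.
Y is on every critical path, so each day cut from Y cuts the finish by one (this holds down to a finish of 25).
Need 26 − 25 = 1 day off Y → Y becomes 7 days, finish becomes 25.

1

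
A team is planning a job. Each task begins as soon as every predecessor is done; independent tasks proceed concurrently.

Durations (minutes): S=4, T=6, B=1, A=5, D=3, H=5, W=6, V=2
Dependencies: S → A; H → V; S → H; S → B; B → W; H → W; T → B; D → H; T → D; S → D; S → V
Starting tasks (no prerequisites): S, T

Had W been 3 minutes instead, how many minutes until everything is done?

17

Actual critical path: T→D→H→W = 6+3+5+6 = 20 ⇒ 20 minutes.
W lies on that path, so at 3 minutes the path becomes 17 minutes.
That remains the longest chain; total 17 minutes.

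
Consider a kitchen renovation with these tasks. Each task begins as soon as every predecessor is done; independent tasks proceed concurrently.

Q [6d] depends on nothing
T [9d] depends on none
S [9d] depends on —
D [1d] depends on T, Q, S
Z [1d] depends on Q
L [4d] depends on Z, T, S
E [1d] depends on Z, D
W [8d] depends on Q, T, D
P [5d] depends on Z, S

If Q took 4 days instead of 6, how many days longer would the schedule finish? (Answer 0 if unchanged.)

0

The binding path is T→D→W = 9+1+8 = 18; finish at 18 days.
Q has 3 days of float (longest path through it is 15).
That remains the longest chain; total 18 days.
Change in finish: 18 − 18 = +0 days.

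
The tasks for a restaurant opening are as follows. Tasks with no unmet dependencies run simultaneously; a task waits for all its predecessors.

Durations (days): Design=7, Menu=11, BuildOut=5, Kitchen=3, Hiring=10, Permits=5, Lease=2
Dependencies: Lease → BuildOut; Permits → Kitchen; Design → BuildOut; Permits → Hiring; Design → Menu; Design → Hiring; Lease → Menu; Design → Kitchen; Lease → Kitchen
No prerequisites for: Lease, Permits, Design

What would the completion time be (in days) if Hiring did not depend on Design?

18

Original critical path: Design→Menu = 7+11 = 18 ⇒ 18 days.
Without Design→Hiring, Hiring's earliest start moves from 7 to 5.
After: Design→Menu = 7+11 = 18 → 18 days.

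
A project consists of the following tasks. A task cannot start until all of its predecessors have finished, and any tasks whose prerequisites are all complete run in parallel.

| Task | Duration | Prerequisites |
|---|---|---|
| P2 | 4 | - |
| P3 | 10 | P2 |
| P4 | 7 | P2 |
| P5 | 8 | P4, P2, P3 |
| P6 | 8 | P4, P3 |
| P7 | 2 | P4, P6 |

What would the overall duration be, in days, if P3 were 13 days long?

Actual critical path: P2→P3→P6→P7 = 4+10+8+2 = 24 ⇒ 24 days.
P3 lies on that path, so at 13 days the path becomes 27 days.
No other chain overtakes it, so the finish is 27 days.

27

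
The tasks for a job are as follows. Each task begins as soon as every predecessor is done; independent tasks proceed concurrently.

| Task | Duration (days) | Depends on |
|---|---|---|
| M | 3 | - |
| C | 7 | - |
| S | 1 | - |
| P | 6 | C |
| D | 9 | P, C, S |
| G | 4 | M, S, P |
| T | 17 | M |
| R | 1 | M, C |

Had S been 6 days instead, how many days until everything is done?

22

Critical path before the change: C→P→D = 7+6+9 = 22 giving 22 days.
S has 12 days of float (longest path through it is 10).
No other chain overtakes it, so the finish is 22 days.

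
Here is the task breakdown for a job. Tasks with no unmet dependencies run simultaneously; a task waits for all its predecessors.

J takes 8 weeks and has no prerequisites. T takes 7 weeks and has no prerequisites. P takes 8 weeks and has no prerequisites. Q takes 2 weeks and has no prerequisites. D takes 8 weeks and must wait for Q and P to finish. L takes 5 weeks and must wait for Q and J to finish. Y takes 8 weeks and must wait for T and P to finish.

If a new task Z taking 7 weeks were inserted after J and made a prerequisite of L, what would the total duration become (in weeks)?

Originally the project takes 16 weeks.
With Z inserted, L now waits for max(Q, J, Z).
New critical path: J→Z→L = 8+7+5 = 20 ⇒ 20 weeks.

20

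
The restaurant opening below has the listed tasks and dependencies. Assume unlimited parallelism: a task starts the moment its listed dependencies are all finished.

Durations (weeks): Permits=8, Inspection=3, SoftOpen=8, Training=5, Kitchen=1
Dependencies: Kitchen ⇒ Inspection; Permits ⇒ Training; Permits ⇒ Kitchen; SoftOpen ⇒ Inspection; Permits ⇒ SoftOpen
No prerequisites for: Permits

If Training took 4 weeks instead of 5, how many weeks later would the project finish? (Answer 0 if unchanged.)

0

As given, the longest chain is Permits→SoftOpen→Inspection = 8+8+3 = 19, so the finish is 19 weeks.
The longest path through Training is only 13 weeks, so Training has float 6.
That remains the longest chain; total 19 weeks.
Change in finish: 19 − 19 = +0 weeks.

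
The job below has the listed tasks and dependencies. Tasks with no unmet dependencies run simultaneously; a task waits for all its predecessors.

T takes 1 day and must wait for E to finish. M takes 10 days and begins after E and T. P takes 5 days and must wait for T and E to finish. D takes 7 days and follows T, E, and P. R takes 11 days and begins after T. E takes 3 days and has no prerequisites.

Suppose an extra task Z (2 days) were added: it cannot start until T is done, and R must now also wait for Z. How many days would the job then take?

Originally the job takes 16 days.
With Z inserted, R now waits for max(T, Z).
New critical path: E→T→Z→R = 3+1+2+11 = 17 ⇒ 17 days.

17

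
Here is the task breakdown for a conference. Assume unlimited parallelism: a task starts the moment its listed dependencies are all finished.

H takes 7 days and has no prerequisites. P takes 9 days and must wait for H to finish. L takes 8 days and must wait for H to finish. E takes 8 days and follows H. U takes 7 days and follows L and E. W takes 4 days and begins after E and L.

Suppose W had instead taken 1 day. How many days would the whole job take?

22

The binding path is H→L→U = 7+8+7 = 22; finish at 22 days.
W is off the critical path — its longest chain is 19 days, giving 3 of slack.
That remains the longest chain; total 22 days.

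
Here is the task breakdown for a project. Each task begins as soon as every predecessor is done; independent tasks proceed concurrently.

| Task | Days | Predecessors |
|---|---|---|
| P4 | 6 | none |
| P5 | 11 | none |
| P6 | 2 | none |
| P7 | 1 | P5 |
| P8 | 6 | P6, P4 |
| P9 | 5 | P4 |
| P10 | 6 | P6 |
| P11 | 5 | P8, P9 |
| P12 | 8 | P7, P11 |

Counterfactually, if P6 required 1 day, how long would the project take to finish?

Critical path before the change: P4→P8→P11→P12 = 6+6+5+8 = 25 giving 25 days.
The longest path through P6 is only 21 days, so P6 has float 4.
That remains the longest chain; total 25 days.

25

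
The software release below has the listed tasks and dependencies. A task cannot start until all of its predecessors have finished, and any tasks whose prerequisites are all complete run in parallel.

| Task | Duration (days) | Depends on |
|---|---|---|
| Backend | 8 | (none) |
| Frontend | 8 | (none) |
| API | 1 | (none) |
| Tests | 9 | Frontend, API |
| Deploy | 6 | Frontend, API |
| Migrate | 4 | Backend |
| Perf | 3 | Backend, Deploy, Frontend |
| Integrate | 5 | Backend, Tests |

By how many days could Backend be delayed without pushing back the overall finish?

Frontend→Tests→Integrate = 8+9+5 = 22 sets the makespan at 22 days.
Longest path through Backend: 13 days (earliest finish 8, latest finish 17).
Slack of Backend = 9 − 0 = 9 days.

9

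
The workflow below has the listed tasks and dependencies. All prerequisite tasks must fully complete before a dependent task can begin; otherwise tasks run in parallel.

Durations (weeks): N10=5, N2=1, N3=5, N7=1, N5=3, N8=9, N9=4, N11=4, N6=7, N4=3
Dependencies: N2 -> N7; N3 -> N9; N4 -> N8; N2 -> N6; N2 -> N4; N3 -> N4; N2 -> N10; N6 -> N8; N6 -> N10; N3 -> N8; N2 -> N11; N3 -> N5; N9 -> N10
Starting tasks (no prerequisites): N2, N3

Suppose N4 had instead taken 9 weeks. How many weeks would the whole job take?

The binding path is N3→N4→N8 = 5+3+9 = 17; finish at 17 weeks.
N4 lies on that path, so at 9 weeks the path becomes 23 weeks.
The critical path is still N3→N4→N8; finish is now 23 weeks.

23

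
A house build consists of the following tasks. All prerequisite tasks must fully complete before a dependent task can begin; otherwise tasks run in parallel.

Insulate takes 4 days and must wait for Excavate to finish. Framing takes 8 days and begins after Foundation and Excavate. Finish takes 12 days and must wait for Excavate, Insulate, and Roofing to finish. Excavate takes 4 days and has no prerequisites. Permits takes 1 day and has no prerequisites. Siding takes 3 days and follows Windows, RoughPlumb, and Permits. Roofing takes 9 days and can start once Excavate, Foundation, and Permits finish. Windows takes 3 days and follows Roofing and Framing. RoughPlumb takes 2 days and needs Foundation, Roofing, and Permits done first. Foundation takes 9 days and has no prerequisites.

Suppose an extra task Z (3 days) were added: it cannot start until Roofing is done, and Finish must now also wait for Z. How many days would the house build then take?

33

Originally the house build takes 30 days.
With Z inserted, Finish now waits for max(Excavate, Insulate, Roofing, Z).
New critical path: Foundation→Roofing→Z→Finish = 9+9+3+12 = 33 ⇒ 33 days.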